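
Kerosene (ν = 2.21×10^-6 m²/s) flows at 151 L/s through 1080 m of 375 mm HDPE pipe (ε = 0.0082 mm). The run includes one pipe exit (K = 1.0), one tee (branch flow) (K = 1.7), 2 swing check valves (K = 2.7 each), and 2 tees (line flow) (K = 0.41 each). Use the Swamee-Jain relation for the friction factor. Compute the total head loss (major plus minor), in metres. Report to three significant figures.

H_L ≈ 5.05 m

V = 4Q/(πD²) = 1.367 m/s; V²/2g = 0.09527 m
Re = 2.32×10^5, ε/D = 2.19×10^-5 → f = 0.01531 (Swamee-Jain)
Major: h_f = f(L/D)·V²/2g = 0.01531·2880·0.09527 = 4.201 m
Minor: ΣK = 8.92; h_m = ΣK·V²/2g = 0.8498 m
Total H_L = 4.201 + 0.8498 = 5.051 m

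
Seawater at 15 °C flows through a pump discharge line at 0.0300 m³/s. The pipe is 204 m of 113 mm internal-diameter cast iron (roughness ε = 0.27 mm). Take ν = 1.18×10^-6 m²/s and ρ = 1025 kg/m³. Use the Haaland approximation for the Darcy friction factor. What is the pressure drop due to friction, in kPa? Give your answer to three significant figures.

Δp ≈ 208 kPa

V = 4Q/(πD²) = 4·0.0300/(π·0.113²) = 2.991 m/s
Re = VD/ν = 2.991·0.113/1.18×10^-6 = 2.86×10^5 → turbulent
ε/D = 0.27/113 = 0.00239
Haaland: f = 0.02511
h_f = f(L/D)V²/(2g) = 0.02511·(204/0.113)·2.991²/(2·9.81) = 20.68 m
Δp = ρg·h_f = 1025·9.81·20.68 = 207.9 kPa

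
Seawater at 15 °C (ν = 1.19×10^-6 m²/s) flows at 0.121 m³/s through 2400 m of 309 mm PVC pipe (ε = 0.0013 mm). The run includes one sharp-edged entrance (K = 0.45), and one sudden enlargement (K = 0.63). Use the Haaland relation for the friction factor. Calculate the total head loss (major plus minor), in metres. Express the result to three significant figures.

H_L ≈ 14.1 m

V = 4Q/(πD²) = 1.614 m/s; V²/2g = 0.1327 m
Re = 4.19×10^5, ε/D = 4.21×10^-6 → f = 0.01353 (Haaland)
Major: h_f = f(L/D)·V²/2g = 0.01353·7767·0.1327 = 13.94 m
Minor: ΣK = 1.08; h_m = ΣK·V²/2g = 0.1433 m
Total H_L = 13.94 + 0.1433 = 14.08 m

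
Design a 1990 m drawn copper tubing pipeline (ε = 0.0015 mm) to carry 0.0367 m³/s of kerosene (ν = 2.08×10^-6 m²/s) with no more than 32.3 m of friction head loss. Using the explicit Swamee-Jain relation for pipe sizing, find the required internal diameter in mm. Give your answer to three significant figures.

Swamee-Jain (Type III): D = 0.66·[ε^1.25·(LQ²/(gh_f))^4.75 + ν·Q^9.4·(L/(gh_f))^5.2]^0.04
LQ²/(gh_f) = 0.008459; L/(gh_f) = 6.280
Term 1 = ε^1.25·(…)^4.75 = 7.50×10^-18; Term 2 = ν·Q^9.4·(…)^5.2 = 9.45×10^-16
D = 0.66·(7.50×10^-18 + 9.45×10^-16)^0.04 = 0.1655 m = 165 mm
Check: V = 1.71 m/s, Re = 1.36×10^5, f = 0.01684, h_f = 30.1 m ≈ 32.3 m ✓

D ≈ 165 mm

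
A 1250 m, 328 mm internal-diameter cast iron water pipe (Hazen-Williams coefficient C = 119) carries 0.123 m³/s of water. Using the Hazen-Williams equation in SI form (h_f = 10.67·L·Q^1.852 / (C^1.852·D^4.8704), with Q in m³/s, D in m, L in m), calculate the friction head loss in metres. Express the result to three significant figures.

h_f = 10.67·1250·0.123^1.852 / (119^1.852·0.328^4.8704) = 8.986 m

h_f ≈ 8.99 m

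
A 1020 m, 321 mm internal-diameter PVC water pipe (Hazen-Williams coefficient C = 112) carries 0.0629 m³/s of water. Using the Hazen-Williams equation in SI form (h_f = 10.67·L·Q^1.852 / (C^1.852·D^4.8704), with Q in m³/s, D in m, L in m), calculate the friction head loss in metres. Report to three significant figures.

h_f ≈ 2.63 m

h_f = 10.67·1020·0.0629^1.852 / (112^1.852·0.321^4.8704) = 2.632 m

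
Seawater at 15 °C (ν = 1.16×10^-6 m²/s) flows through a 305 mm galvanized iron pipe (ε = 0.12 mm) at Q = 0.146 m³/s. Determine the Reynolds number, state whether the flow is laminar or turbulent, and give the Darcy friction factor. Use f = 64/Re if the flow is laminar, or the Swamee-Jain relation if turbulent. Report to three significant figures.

Re ≈ 5.25×10^5; turbulent; f ≈ 0.0170

V = 4Q/(πD²) = 1.998 m/s
Re = VD/ν = 1.998·0.305/1.16×10^-6 = 5.25×10^5
Re > 4000 → turbulent; ε/D = 3.93×10^-4
Swamee-Jain: f = 0.01702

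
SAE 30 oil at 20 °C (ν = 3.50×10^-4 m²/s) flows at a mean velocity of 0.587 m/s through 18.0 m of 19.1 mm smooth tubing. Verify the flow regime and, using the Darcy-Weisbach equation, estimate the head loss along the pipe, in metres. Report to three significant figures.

h_f ≈ 33.1 m

Re = VD/ν = 0.587·0.01910/3.50×10^-4 = 32.0 → laminar (Re < 2300)
f = 64/Re = 1.998
h_f = f(L/D)V²/(2g) = 1.998·(18.0/0.01910)·0.587²/(2·9.81) = 33.07 m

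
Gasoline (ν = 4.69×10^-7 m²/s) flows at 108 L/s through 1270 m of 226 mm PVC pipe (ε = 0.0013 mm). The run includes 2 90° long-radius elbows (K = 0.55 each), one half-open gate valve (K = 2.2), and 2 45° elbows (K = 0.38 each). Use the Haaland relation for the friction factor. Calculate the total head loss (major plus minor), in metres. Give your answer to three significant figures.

H_L ≈ 24.8 m

V = 4Q/(πD²) = 2.692 m/s; V²/2g = 0.3694 m
Re = 1.30×10^6, ε/D = 5.75×10^-6 → f = 0.01122 (Haaland)
Major: h_f = f(L/D)·V²/2g = 0.01122·5619·0.3694 = 23.28 m
Minor: ΣK = 4.06; h_m = ΣK·V²/2g = 1.500 m
Total H_L = 23.28 + 1.500 = 24.78 m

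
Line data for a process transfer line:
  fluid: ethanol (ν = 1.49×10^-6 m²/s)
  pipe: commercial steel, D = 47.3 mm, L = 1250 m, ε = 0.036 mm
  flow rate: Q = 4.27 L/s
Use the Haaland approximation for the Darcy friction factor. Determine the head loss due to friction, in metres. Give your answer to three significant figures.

V = 4Q/(πD²) = 4·0.00427/(π·0.0473²) = 2.430 m/s
Re = VD/ν = 2.430·0.0473/1.49×10^-6 = 7.71×10^4 → turbulent
ε/D = 0.036/47.3 = 7.61×10^-4
Haaland: f = 0.02173
h_f = f(L/D)V²/(2g) = 0.02173·(1250/0.0473)·2.430²/(2·9.81) = 172.8 m

h_f ≈ 173 m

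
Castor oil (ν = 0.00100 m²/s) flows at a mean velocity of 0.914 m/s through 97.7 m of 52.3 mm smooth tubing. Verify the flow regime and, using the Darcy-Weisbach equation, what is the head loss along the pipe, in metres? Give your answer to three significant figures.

Re = VD/ν = 0.914·0.05230/0.00100 = 47.8 → laminar (Re < 2300)
f = 64/Re = 1.339
h_f = f(L/D)V²/(2g) = 1.339·(97.7/0.05230)·0.914²/(2·9.81) = 106.5 m

h_f ≈ 106 m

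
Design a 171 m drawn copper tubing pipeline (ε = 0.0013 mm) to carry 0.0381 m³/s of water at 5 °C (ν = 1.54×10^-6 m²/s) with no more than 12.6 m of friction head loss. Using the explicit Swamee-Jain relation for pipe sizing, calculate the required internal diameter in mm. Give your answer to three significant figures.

D ≈ 121 mm

Swamee-Jain (Type III): D = 0.66·[ε^1.25·(LQ²/(gh_f))^4.75 + ν·Q^9.4·(L/(gh_f))^5.2]^0.04
LQ²/(gh_f) = 0.002008; L/(gh_f) = 1.383
Term 1 = ε^1.25·(…)^4.75 = 6.77×10^-21; Term 2 = ν·Q^9.4·(…)^5.2 = 3.81×10^-19
D = 0.66·(6.77×10^-21 + 3.81×10^-19)^0.04 = 0.1211 m = 121 mm
Check: V = 3.31 m/s, Re = 2.60×10^5, f = 0.01488, h_f = 11.7 m ≈ 12.6 m ✓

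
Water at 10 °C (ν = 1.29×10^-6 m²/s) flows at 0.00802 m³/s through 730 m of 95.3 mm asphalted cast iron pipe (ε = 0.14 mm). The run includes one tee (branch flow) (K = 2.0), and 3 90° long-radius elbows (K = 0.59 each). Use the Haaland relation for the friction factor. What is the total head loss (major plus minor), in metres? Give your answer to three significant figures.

H_L ≈ 12.0 m

V = 4Q/(πD²) = 1.124 m/s; V²/2g = 0.06443 m
Re = 8.31×10^4, ε/D = 0.00147 → f = 0.02381 (Haaland)
Major: h_f = f(L/D)·V²/2g = 0.02381·7660·0.06443 = 11.75 m
Minor: ΣK = 3.77; h_m = ΣK·V²/2g = 0.2429 m
Total H_L = 11.75 + 0.2429 = 11.99 m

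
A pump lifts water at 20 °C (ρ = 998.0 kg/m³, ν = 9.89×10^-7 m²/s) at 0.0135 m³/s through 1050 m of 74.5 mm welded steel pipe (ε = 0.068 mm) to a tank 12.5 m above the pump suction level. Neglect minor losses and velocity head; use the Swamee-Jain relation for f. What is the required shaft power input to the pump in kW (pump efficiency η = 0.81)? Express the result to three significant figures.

V = 4Q/(πD²) = 3.097 m/s; Re = 2.33×10^5; ε/D = 9.13×10^-4; f = 0.02065
h_f = f(L/D)V²/2g = 142.3 m
Total head H = z + h_f = 12.5 + 142.3 = 154.8 m
P_hyd = ρgQH = 998.0·9.81·0.0135·154.8 = 20.45 kW
P_shaft = P_hyd/η = 20.45/0.81 = 25.25 kW

P_shaft ≈ 25.3 kW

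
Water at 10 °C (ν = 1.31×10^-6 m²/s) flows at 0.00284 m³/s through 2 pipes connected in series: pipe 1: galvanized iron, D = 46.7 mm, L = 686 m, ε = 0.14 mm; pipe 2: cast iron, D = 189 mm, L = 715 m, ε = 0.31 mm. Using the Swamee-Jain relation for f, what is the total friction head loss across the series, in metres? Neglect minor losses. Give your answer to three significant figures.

H ≈ 58.9 m

Pipe 1: V = 1.658 m/s, Re = 5.91×10^4, ε/D = 0.00300, f = 0.02857, h_1 = f(L/D)V²/2g = 58.81 m
Pipe 2: V = 0.1012 m/s, Re = 1.46×10^4, ε/D = 0.00164, f = 0.03115, h_2 = f(L/D)V²/2g = 0.06154 m
Series → Q common, losses add: H = Σh = 58.87 m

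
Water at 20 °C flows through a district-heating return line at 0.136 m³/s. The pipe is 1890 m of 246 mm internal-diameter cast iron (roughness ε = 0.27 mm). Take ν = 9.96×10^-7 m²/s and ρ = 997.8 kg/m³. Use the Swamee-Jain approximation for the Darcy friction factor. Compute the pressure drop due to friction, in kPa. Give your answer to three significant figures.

V = 4Q/(πD²) = 4·0.136/(π·0.246²) = 2.861 m/s
Re = VD/ν = 2.861·0.246/9.96×10^-7 = 7.07×10^5 → turbulent
ε/D = 0.27/246 = 0.00110
Swamee-Jain: f = 0.02059
h_f = f(L/D)V²/(2g) = 0.02059·(1890/0.246)·2.861²/(2·9.81) = 66.02 m
Δp = ρg·h_f = 997.8·9.81·66.02 = 646.3 kPa

Δp ≈ 646 kPa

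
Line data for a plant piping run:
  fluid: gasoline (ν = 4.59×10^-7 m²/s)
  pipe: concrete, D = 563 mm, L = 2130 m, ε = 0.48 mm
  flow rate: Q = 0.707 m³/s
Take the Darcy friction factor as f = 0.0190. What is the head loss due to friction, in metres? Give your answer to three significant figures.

h_f ≈ 29.5 m

V = 4Q/(πD²) = 4·0.707/(π·0.563²) = 2.840 m/s
h_f = f(L/D)V²/(2g) = 0.01900·(2130/0.563)·2.840²/(2·9.81) = 29.55 m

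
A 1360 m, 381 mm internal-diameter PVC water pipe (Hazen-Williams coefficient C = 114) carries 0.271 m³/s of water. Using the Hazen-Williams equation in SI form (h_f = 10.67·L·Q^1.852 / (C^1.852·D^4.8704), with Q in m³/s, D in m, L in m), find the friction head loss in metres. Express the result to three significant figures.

h_f ≈ 22.0 m

h_f = 10.67·1360·0.271^1.852 / (114^1.852·0.381^4.8704) = 22.04 m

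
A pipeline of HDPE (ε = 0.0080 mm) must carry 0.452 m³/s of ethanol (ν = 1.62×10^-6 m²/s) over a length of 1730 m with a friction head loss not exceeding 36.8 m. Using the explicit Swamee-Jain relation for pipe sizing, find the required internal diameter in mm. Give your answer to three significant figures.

Swamee-Jain (Type III): D = 0.66·[ε^1.25·(LQ²/(gh_f))^4.75 + ν·Q^9.4·(L/(gh_f))^5.2]^0.04
LQ²/(gh_f) = 0.9791; L/(gh_f) = 4.792
Term 1 = ε^1.25·(…)^4.75 = 3.85×10^-7; Term 2 = ν·Q^9.4·(…)^5.2 = 3.21×10^-6
D = 0.66·(3.85×10^-7 + 3.21×10^-6)^0.04 = 0.3997 m = 400 mm
Check: V = 3.60 m/s, Re = 8.89×10^5, f = 0.01228, h_f = 35.2 m ≈ 36.8 m ✓

D ≈ 400 mm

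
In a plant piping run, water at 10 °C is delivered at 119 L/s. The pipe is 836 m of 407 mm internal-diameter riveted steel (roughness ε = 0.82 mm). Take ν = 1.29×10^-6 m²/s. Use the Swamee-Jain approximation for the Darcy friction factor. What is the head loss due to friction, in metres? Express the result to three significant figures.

V = 4Q/(πD²) = 4·0.119/(π·0.407²) = 0.9147 m/s
Re = VD/ν = 0.9147·0.407/1.29×10^-6 = 2.89×10^5 → turbulent
ε/D = 0.82/407 = 0.00201
Swamee-Jain: f = 0.02424
h_f = f(L/D)V²/(2g) = 0.02424·(836/0.407)·0.9147²/(2·9.81) = 2.123 m

h_f ≈ 2.12 m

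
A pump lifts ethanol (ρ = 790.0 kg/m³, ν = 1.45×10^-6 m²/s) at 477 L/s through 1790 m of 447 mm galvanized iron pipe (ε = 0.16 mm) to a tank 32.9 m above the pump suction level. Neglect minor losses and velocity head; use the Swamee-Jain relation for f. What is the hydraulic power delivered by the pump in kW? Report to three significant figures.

P_hyd ≈ 235 kW

V = 4Q/(πD²) = 3.040 m/s; Re = 9.37×10^5; ε/D = 3.58×10^-4; f = 0.01629
h_f = f(L/D)V²/2g = 30.72 m
Total head H = z + h_f = 32.9 + 30.72 = 63.62 m
P_hyd = ρgQH = 790.0·9.81·0.477·63.62 = 235.2 kW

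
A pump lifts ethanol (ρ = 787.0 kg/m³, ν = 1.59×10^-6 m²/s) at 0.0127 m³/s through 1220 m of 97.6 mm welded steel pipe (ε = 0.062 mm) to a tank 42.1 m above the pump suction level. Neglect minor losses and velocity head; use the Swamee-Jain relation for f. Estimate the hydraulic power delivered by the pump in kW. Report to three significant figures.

V = 4Q/(πD²) = 1.698 m/s; Re = 1.04×10^5; ε/D = 6.35×10^-4; f = 0.02088
h_f = f(L/D)V²/2g = 38.33 m
Total head H = z + h_f = 42.1 + 38.33 = 80.43 m
P_hyd = ρgQH = 787.0·9.81·0.0127·80.43 = 7.887 kW

P_hyd ≈ 7.89 kW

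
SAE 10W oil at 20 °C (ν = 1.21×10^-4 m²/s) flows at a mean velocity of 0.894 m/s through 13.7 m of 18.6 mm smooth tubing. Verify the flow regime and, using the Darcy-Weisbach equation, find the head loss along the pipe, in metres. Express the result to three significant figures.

h_f ≈ 14.0 m

Re = VD/ν = 0.894·0.01860/1.21×10^-4 = 137 → laminar (Re < 2300)
f = 64/Re = 0.4657
h_f = f(L/D)V²/(2g) = 0.4657·(13.7/0.01860)·0.894²/(2·9.81) = 13.97 m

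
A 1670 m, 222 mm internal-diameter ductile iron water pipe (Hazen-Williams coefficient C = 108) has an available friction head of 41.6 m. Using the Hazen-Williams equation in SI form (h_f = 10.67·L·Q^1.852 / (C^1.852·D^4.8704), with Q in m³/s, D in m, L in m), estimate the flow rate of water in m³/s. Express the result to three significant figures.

Rearranging: Q = [h_f·C^1.852·D^4.8704 / (10.67·L)]^(1/1.852)
Q = [41.6·108^1.852·0.222^4.8704 / (10.67·1670)]^0.540 = 0.07824 m³/s

Q ≈ 0.0782 m³/s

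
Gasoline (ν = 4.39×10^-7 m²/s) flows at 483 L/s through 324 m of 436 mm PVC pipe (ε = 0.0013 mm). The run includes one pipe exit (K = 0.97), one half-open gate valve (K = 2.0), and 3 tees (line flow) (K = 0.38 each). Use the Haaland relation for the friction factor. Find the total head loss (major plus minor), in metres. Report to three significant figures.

H_L ≈ 6.05 m

V = 4Q/(πD²) = 3.235 m/s; V²/2g = 0.5334 m
Re = 3.21×10^6, ε/D = 2.98×10^-6 → f = 0.009722 (Haaland)
Major: h_f = f(L/D)·V²/2g = 0.009722·743.1·0.5334 = 3.854 m
Minor: ΣK = 4.11; h_m = ΣK·V²/2g = 2.192 m
Total H_L = 3.854 + 2.192 = 6.046 m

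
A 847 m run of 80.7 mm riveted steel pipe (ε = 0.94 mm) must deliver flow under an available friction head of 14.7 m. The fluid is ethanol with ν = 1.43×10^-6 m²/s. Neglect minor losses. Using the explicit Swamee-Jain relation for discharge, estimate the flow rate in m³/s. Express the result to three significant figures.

Swamee-Jain (Type II): Q = -0.965·√(gD⁵h_f/L)·ln[ε/(3.7D) + √(3.17ν²L/(gD³h_f))]
√(gD⁵h_f/L) = √(9.81·0.0807⁵·14.7/847) = 7.634×10^-4
ε/(3.7D) = 0.00315; √(3.17ν²L/(gD³h_f)) = 2.69×10^-4
Q = -0.965·7.634×10^-4·ln(0.003417) = 0.004183 m³/s
Check: V = 0.818 m/s, Re = 4.62×10^4, f = 0.04150, h_f = 14.9 m ≈ 14.7 m ✓

Q ≈ 0.00418 m³/s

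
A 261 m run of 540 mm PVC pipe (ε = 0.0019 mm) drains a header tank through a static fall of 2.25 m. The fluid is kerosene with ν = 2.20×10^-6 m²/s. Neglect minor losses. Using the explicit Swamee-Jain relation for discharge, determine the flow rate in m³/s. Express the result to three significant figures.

Q ≈ 0.617 m³/s

Swamee-Jain (Type II): Q = -0.965·√(gD⁵h_f/L)·ln[ε/(3.7D) + √(3.17ν²L/(gD³h_f))]
√(gD⁵h_f/L) = √(9.81·0.540⁵·2.25/261) = 0.06231
ε/(3.7D) = 9.51×10^-7; √(3.17ν²L/(gD³h_f)) = 3.39×10^-5
Q = -0.965·0.06231·ln(3.489×10^-5) = 0.6172 m³/s
Check: V = 2.69 m/s, Re = 6.61×10^5, f = 0.01253, h_f = 2.24 m ≈ 2.25 m ✓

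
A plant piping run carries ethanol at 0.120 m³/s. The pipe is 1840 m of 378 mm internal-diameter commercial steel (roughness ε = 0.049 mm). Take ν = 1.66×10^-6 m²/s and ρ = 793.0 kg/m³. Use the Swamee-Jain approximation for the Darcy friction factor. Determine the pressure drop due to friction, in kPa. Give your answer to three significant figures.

Δp ≈ 35.7 kPa

V = 4Q/(πD²) = 4·0.120/(π·0.378²) = 1.069 m/s
Re = VD/ν = 1.069·0.378/1.66×10^-6 = 2.43×10^5 → turbulent
ε/D = 0.049/378 = 1.30×10^-4
Swamee-Jain: f = 0.01616
h_f = f(L/D)V²/(2g) = 0.01616·(1840/0.378)·1.069²/(2·9.81) = 4.584 m
Δp = ρg·h_f = 793.0·9.81·4.584 = 35.66 kPa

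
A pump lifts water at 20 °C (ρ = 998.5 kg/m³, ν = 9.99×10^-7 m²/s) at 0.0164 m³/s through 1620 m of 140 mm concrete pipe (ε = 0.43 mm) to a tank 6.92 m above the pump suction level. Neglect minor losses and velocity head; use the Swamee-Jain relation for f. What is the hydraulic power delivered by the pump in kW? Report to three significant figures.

V = 4Q/(πD²) = 1.065 m/s; Re = 1.49×10^5; ε/D = 0.00307; f = 0.02742
h_f = f(L/D)V²/2g = 18.36 m
Total head H = z + h_f = 6.92 + 18.36 = 25.28 m
P_hyd = ρgQH = 998.5·9.81·0.0164·25.28 = 4.061 kW

P_hyd ≈ 4.06 kW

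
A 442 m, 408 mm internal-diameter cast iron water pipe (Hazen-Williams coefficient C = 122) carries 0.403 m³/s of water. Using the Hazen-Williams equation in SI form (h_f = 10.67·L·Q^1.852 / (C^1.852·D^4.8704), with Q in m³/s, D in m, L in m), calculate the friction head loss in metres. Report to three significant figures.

h_f ≈ 9.44 m

h_f = 10.67·442·0.403^1.852 / (122^1.852·0.408^4.8704) = 9.439 m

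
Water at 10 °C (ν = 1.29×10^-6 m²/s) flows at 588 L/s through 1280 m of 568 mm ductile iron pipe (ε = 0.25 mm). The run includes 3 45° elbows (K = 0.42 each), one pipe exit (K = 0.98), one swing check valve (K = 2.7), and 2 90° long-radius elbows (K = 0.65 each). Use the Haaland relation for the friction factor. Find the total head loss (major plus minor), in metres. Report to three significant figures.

H_L ≈ 12.1 m

V = 4Q/(πD²) = 2.321 m/s; V²/2g = 0.2745 m
Re = 1.02×10^6, ε/D = 4.40×10^-4 → f = 0.01674 (Haaland)
Major: h_f = f(L/D)·V²/2g = 0.01674·2254·0.2745 = 10.35 m
Minor: ΣK = 6.24; h_m = ΣK·V²/2g = 1.713 m
Total H_L = 10.35 + 1.713 = 12.06 m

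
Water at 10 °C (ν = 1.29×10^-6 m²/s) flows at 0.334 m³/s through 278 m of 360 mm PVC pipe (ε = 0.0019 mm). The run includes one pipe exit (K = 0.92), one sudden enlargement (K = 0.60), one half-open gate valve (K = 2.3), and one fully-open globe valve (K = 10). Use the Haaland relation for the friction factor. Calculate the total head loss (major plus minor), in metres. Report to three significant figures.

V = 4Q/(πD²) = 3.281 m/s; V²/2g = 0.5488 m
Re = 9.16×10^5, ε/D = 5.28×10^-6 → f = 0.01184 (Haaland)
Major: h_f = f(L/D)·V²/2g = 0.01184·772.2·0.5488 = 5.020 m
Minor: ΣK = 13.8; h_m = ΣK·V²/2g = 7.584 m
Total H_L = 5.020 + 7.584 = 12.60 m

H_L ≈ 12.6 m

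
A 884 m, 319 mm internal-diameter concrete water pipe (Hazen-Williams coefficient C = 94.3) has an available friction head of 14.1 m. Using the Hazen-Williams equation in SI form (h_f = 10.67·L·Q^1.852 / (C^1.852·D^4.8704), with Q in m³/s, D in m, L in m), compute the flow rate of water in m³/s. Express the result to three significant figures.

Rearranging: Q = [h_f·C^1.852·D^4.8704 / (10.67·L)]^(1/1.852)
Q = [14.1·94.3^1.852·0.319^4.8704 / (10.67·884)]^0.540 = 0.1393 m³/s

Q ≈ 0.139 m³/s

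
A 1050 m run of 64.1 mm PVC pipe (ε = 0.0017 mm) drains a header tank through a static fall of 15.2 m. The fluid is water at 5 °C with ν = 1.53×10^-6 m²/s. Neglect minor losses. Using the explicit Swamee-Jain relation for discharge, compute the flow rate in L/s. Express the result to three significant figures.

Swamee-Jain (Type II): Q = -0.965·√(gD⁵h_f/L)·ln[ε/(3.7D) + √(3.17ν²L/(gD³h_f))]
√(gD⁵h_f/L) = √(9.81·0.0641⁵·15.2/1050) = 3.920×10^-4
ε/(3.7D) = 7.17×10^-6; √(3.17ν²L/(gD³h_f)) = 4.45×10^-4
Q = -0.965·3.920×10^-4·ln(4.526×10^-4) = 0.002913 m³/s
Check: V = 0.903 m/s, Re = 3.78×10^4, f = 0.02222, h_f = 15.1 m ≈ 15.2 m ✓

Q ≈ 2.91 L/s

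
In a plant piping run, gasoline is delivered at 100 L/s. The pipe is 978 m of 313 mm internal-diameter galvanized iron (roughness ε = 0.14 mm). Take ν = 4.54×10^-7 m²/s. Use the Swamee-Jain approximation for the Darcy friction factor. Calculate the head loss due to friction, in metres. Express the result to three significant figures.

V = 4Q/(πD²) = 4·0.100/(π·0.313²) = 1.300 m/s
Re = VD/ν = 1.300·0.313/4.54×10^-7 = 8.96×10^5 → turbulent
ε/D = 0.14/313 = 4.47×10^-4
Swamee-Jain: f = 0.01700
h_f = f(L/D)V²/(2g) = 0.01700·(978/0.313)·1.300²/(2·9.81) = 4.572 m

h_f ≈ 4.57 m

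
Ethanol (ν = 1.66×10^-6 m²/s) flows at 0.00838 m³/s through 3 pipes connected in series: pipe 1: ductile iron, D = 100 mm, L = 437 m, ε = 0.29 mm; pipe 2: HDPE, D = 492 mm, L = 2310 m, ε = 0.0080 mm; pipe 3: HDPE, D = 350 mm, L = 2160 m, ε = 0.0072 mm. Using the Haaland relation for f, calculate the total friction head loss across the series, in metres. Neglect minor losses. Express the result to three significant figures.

H ≈ 7.12 m

Pipe 1: V = 1.067 m/s, Re = 6.43×10^4, ε/D = 0.00290, f = 0.02778, h_1 = f(L/D)V²/2g = 7.044 m
Pipe 2: V = 0.04408 m/s, Re = 1.31×10^4, ε/D = 1.63×10^-5, f = 0.02875, h_2 = f(L/D)V²/2g = 0.01337 m
Pipe 3: V = 0.08710 m/s, Re = 1.84×10^4, ε/D = 2.06×10^-5, f = 0.02633, h_3 = f(L/D)V²/2g = 0.06284 m
Series → Q common, losses add: H = Σh = 7.120 m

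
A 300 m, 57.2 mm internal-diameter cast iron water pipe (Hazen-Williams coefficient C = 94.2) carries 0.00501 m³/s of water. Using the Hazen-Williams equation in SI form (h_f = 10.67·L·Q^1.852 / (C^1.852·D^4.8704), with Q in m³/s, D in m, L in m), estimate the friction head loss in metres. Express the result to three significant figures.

h_f ≈ 43.8 m

h_f = 10.67·300·0.00501^1.852 / (94.2^1.852·0.0572^4.8704) = 43.79 m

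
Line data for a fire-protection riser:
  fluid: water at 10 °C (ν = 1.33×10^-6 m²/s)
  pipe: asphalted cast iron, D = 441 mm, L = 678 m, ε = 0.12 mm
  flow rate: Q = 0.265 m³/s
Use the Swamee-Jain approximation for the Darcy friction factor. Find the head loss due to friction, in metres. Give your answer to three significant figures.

h_f ≈ 3.77 m

V = 4Q/(πD²) = 4·0.265/(π·0.441²) = 1.735 m/s
Re = VD/ν = 1.735·0.441/1.33×10^-6 = 5.75×10^5 → turbulent
ε/D = 0.12/441 = 2.72×10^-4
Swamee-Jain: f = 0.01599
h_f = f(L/D)V²/(2g) = 0.01599·(678/0.441)·1.735²/(2·9.81) = 3.771 m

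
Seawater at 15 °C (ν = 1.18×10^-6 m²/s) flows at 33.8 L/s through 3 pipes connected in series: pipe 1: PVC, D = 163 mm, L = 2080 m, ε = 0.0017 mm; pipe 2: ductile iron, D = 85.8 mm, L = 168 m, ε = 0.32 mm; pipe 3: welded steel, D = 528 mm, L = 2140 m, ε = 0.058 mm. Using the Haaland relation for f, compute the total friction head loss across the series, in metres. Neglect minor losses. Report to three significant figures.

Pipe 1: V = 1.620 m/s, Re = 2.24×10^5, ε/D = 1.04×10^-5, f = 0.01523, h_1 = f(L/D)V²/2g = 25.99 m
Pipe 2: V = 5.846 m/s, Re = 4.25×10^5, ε/D = 0.00373, f = 0.02815, h_2 = f(L/D)V²/2g = 95.99 m
Pipe 3: V = 0.1544 m/s, Re = 6.91×10^4, ε/D = 1.10×10^-4, f = 0.01967, h_3 = f(L/D)V²/2g = 0.09682 m
Series → Q common, losses add: H = Σh = 122.1 m

H ≈ 122 m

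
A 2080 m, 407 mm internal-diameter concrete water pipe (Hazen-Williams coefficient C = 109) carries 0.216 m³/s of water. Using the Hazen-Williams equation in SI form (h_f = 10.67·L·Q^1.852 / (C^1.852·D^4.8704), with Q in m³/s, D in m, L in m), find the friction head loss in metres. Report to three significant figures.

h_f ≈ 17.4 m

h_f = 10.67·2080·0.216^1.852 / (109^1.852·0.407^4.8704) = 17.45 m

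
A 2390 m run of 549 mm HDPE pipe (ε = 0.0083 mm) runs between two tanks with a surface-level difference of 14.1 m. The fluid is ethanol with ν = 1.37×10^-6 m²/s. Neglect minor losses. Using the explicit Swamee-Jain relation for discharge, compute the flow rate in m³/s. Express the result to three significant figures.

Q ≈ 0.542 m³/s

Swamee-Jain (Type II): Q = -0.965·√(gD⁵h_f/L)·ln[ε/(3.7D) + √(3.17ν²L/(gD³h_f))]
√(gD⁵h_f/L) = √(9.81·0.549⁵·14.1/2390) = 0.05372
ε/(3.7D) = 4.09×10^-6; √(3.17ν²L/(gD³h_f)) = 2.49×10^-5
Q = -0.965·0.05372·ln(2.901×10^-5) = 0.5417 m³/s
Check: V = 2.29 m/s, Re = 9.17×10^5, f = 0.01213, h_f = 14.1 m ≈ 14.1 m ✓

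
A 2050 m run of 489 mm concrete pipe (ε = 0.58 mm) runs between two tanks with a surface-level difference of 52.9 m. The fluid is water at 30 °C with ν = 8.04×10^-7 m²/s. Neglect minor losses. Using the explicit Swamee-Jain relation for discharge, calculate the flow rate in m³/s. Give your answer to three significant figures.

Swamee-Jain (Type II): Q = -0.965·√(gD⁵h_f/L)·ln[ε/(3.7D) + √(3.17ν²L/(gD³h_f))]
√(gD⁵h_f/L) = √(9.81·0.489⁵·52.9/2050) = 0.08413
ε/(3.7D) = 3.21×10^-4; √(3.17ν²L/(gD³h_f)) = 8.32×10^-6
Q = -0.965·0.08413·ln(3.289×10^-4) = 0.6511 m³/s
Check: V = 3.47 m/s, Re = 2.11×10^6, f = 0.02066, h_f = 53.1 m ≈ 52.9 m ✓

Q ≈ 0.651 m³/s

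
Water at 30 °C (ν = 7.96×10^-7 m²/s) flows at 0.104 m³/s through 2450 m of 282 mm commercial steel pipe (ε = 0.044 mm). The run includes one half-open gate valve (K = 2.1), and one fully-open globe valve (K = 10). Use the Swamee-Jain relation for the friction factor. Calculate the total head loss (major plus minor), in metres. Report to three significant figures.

V = 4Q/(πD²) = 1.665 m/s; V²/2g = 0.1413 m
Re = 5.90×10^5, ε/D = 1.56×10^-4 → f = 0.01485 (Swamee-Jain)
Major: h_f = f(L/D)·V²/2g = 0.01485·8688·0.1413 = 18.23 m
Minor: ΣK = 12.1; h_m = ΣK·V²/2g = 1.710 m
Total H_L = 18.23 + 1.710 = 19.94 m

H_L ≈ 19.9 m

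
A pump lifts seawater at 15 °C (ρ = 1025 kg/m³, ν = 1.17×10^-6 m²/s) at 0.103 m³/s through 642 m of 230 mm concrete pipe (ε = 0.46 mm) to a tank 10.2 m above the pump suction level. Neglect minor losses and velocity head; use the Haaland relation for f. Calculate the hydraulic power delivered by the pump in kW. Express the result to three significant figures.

V = 4Q/(πD²) = 2.479 m/s; Re = 4.87×10^5; ε/D = 0.00200; f = 0.02380
h_f = f(L/D)V²/2g = 20.81 m
Total head H = z + h_f = 10.2 + 20.81 = 31.01 m
P_hyd = ρgQH = 1025·9.81·0.103·31.01 = 32.11 kW

P_hyd ≈ 32.1 kW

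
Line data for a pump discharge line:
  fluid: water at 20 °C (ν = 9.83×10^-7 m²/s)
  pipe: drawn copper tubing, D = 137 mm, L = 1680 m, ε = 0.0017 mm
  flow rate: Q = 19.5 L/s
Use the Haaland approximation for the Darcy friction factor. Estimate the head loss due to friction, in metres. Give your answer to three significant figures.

V = 4Q/(πD²) = 4·0.0195/(π·0.137²) = 1.323 m/s
Re = VD/ν = 1.323·0.137/9.83×10^-7 = 1.84×10^5 → turbulent
ε/D = 0.0017/137 = 1.24×10^-5
Haaland: f = 0.01582
h_f = f(L/D)V²/(2g) = 0.01582·(1680/0.137)·1.323²/(2·9.81) = 17.30 m

h_f ≈ 17.3 m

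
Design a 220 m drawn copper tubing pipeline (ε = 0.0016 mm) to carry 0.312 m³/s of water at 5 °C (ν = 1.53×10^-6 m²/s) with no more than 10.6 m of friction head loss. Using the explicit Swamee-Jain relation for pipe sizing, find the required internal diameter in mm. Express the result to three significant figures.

Swamee-Jain (Type III): D = 0.66·[ε^1.25·(LQ²/(gh_f))^4.75 + ν·Q^9.4·(L/(gh_f))^5.2]^0.04
LQ²/(gh_f) = 0.2059; L/(gh_f) = 2.116
Term 1 = ε^1.25·(…)^4.75 = 3.13×10^-11; Term 2 = ν·Q^9.4·(…)^5.2 = 1.32×10^-9
D = 0.66·(3.13×10^-11 + 1.32×10^-9)^0.04 = 0.2916 m = 292 mm
Check: V = 4.67 m/s, Re = 8.90×10^5, f = 0.01197, h_f = 10.0 m ≈ 10.6 m ✓

D ≈ 292 mm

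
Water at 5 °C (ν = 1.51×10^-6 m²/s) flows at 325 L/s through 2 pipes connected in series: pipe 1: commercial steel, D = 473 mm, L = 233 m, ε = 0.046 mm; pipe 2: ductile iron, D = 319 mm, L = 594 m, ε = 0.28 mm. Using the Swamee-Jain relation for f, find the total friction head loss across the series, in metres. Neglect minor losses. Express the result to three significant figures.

H ≈ 31.8 m

Pipe 1: V = 1.850 m/s, Re = 5.79×10^5, ε/D = 9.73×10^-5, f = 0.01420, h_1 = f(L/D)V²/2g = 1.219 m
Pipe 2: V = 4.066 m/s, Re = 8.59×10^5, ε/D = 8.78×10^-4, f = 0.01951, h_2 = f(L/D)V²/2g = 30.62 m
Series → Q common, losses add: H = Σh = 31.84 m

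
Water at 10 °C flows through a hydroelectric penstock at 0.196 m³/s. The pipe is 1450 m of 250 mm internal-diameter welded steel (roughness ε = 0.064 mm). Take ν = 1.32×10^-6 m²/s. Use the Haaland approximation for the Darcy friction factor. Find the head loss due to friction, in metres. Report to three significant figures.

V = 4Q/(πD²) = 4·0.196/(π·0.250²) = 3.993 m/s
Re = VD/ν = 3.993·0.250/1.32×10^-6 = 7.56×10^5 → turbulent
ε/D = 0.064/250 = 2.56×10^-4
Haaland: f = 0.01539
h_f = f(L/D)V²/(2g) = 0.01539·(1450/0.250)·3.993²/(2·9.81) = 72.53 m

h_f ≈ 72.5 m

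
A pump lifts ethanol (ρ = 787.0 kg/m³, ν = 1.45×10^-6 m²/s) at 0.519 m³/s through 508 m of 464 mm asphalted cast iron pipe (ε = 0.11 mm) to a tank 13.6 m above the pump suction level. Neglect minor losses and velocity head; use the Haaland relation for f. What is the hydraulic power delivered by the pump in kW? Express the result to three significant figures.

P_hyd ≈ 86.1 kW

V = 4Q/(πD²) = 3.069 m/s; Re = 9.82×10^5; ε/D = 2.37×10^-4; f = 0.01501
h_f = f(L/D)V²/2g = 7.889 m
Total head H = z + h_f = 13.6 + 7.889 = 21.49 m
P_hyd = ρgQH = 787.0·9.81·0.519·21.49 = 86.11 kW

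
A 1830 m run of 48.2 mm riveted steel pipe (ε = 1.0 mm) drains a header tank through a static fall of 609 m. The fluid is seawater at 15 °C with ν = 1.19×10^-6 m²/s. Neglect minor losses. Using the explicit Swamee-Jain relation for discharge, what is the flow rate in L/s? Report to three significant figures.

Q ≈ 4.59 L/s

Swamee-Jain (Type II): Q = -0.965·√(gD⁵h_f/L)·ln[ε/(3.7D) + √(3.17ν²L/(gD³h_f))]
√(gD⁵h_f/L) = √(9.81·0.0482⁵·609/1830) = 9.216×10^-4
ε/(3.7D) = 0.00561; √(3.17ν²L/(gD³h_f)) = 1.11×10^-4
Q = -0.965·9.216×10^-4·ln(0.005718) = 0.004593 m³/s
Check: V = 2.52 m/s, Re = 1.02×10^5, f = 0.04993, h_f = 612 m ≈ 609 m ✓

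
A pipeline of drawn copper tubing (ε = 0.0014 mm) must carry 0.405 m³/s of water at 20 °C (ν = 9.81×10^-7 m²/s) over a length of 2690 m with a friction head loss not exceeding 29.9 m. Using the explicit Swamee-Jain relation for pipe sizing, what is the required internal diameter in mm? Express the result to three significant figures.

D ≈ 429 mm

Swamee-Jain (Type III): D = 0.66·[ε^1.25·(LQ²/(gh_f))^4.75 + ν·Q^9.4·(L/(gh_f))^5.2]^0.04
LQ²/(gh_f) = 1.504; L/(gh_f) = 9.171
Term 1 = ε^1.25·(…)^4.75 = 3.35×10^-7; Term 2 = ν·Q^9.4·(…)^5.2 = 2.02×10^-5
D = 0.66·(3.35×10^-7 + 2.02×10^-5)^0.04 = 0.4286 m = 429 mm
Check: V = 2.81 m/s, Re = 1.23×10^6, f = 0.01131, h_f = 28.5 m ≈ 29.9 m ✓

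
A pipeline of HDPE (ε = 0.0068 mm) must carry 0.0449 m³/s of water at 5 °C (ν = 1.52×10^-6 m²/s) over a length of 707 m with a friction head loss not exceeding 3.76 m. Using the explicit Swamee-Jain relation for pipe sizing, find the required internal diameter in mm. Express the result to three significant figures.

Swamee-Jain (Type III): D = 0.66·[ε^1.25·(LQ²/(gh_f))^4.75 + ν·Q^9.4·(L/(gh_f))^5.2]^0.04
LQ²/(gh_f) = 0.03864; L/(gh_f) = 19.17
Term 1 = ε^1.25·(…)^4.75 = 6.75×10^-14; Term 2 = ν·Q^9.4·(…)^5.2 = 1.52×10^-12
D = 0.66·(6.75×10^-14 + 1.52×10^-12)^0.04 = 0.2226 m = 223 mm
Check: V = 1.15 m/s, Re = 1.69×10^5, f = 0.01631, h_f = 3.51 m ≈ 3.76 m ✓

D ≈ 223 mm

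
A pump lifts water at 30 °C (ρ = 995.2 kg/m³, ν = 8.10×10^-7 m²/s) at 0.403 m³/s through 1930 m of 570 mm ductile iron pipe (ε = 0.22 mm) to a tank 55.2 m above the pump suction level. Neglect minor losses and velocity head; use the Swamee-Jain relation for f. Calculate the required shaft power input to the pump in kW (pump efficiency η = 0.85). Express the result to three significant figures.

P_shaft ≈ 288 kW

V = 4Q/(πD²) = 1.579 m/s; Re = 1.11×10^6; ε/D = 3.86×10^-4; f = 0.01641
h_f = f(L/D)V²/2g = 7.065 m
Total head H = z + h_f = 55.2 + 7.065 = 62.26 m
P_hyd = ρgQH = 995.2·9.81·0.403·62.26 = 245.0 kW
P_shaft = P_hyd/η = 245.0/0.85 = 288.2 kW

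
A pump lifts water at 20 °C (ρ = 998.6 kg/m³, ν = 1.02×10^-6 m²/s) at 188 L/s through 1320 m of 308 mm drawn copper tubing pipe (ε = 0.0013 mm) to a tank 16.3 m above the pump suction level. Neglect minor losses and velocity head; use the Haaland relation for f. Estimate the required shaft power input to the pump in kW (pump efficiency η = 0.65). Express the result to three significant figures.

P_shaft ≈ 94.2 kW

V = 4Q/(πD²) = 2.523 m/s; Re = 7.62×10^5; ε/D = 4.22×10^-6; f = 0.01219
h_f = f(L/D)V²/2g = 16.96 m
Total head H = z + h_f = 16.3 + 16.96 = 33.26 m
P_hyd = ρgQH = 998.6·9.81·0.188·33.26 = 61.25 kW
P_shaft = P_hyd/η = 61.25/0.65 = 94.23 kW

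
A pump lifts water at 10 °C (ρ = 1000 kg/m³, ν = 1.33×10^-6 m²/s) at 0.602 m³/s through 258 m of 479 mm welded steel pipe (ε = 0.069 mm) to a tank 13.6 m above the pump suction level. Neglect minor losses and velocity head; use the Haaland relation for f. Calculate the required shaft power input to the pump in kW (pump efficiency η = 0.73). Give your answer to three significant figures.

V = 4Q/(πD²) = 3.341 m/s; Re = 1.20×10^6; ε/D = 1.44×10^-4; f = 0.01378
h_f = f(L/D)V²/2g = 4.221 m
Total head H = z + h_f = 13.6 + 4.221 = 17.82 m
P_hyd = ρgQH = 1000·9.81·0.602·17.82 = 105.2 kW
P_shaft = P_hyd/η = 105.2/0.73 = 144.2 kW

P_shaft ≈ 144 kW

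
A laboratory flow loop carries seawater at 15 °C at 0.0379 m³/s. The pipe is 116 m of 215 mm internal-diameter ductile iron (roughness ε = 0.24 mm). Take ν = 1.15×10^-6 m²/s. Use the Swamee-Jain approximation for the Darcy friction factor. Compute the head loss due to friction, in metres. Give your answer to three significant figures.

V = 4Q/(πD²) = 4·0.0379/(π·0.215²) = 1.044 m/s
Re = VD/ν = 1.044·0.215/1.15×10^-6 = 1.95×10^5 → turbulent
ε/D = 0.24/215 = 0.00112
Swamee-Jain: f = 0.02167
h_f = f(L/D)V²/(2g) = 0.02167·(116/0.215)·1.044²/(2·9.81) = 0.6494 m

h_f ≈ 0.649 m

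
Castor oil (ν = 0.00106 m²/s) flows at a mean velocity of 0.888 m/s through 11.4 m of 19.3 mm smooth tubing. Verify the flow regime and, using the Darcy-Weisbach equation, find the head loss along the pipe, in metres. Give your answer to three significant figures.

Re = VD/ν = 0.888·0.01930/0.00106 = 16.2 → laminar (Re < 2300)
f = 64/Re = 3.958
h_f = f(L/D)V²/(2g) = 3.958·(11.4/0.01930)·0.888²/(2·9.81) = 93.97 m

h_f ≈ 94.0 m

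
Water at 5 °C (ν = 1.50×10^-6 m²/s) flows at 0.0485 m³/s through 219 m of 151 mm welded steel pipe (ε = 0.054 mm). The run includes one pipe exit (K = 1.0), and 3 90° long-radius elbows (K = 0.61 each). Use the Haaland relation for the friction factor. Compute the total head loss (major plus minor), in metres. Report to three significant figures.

H_L ≈ 10.5 m

V = 4Q/(πD²) = 2.708 m/s; V²/2g = 0.3738 m
Re = 2.73×10^5, ε/D = 3.58×10^-4 → f = 0.01733 (Haaland)
Major: h_f = f(L/D)·V²/2g = 0.01733·1450·0.3738 = 9.398 m
Minor: ΣK = 2.83; h_m = ΣK·V²/2g = 1.058 m
Total H_L = 9.398 + 1.058 = 10.46 m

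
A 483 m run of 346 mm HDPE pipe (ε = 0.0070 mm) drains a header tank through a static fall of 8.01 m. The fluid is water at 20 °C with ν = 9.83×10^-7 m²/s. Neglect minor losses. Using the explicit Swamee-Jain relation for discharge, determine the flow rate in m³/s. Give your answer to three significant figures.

Swamee-Jain (Type II): Q = -0.965·√(gD⁵h_f/L)·ln[ε/(3.7D) + √(3.17ν²L/(gD³h_f))]
√(gD⁵h_f/L) = √(9.81·0.346⁵·8.01/483) = 0.02840
ε/(3.7D) = 5.47×10^-6; √(3.17ν²L/(gD³h_f)) = 2.13×10^-5
Q = -0.965·0.02840·ln(2.679×10^-5) = 0.2886 m³/s
Check: V = 3.07 m/s, Re = 1.08×10^6, f = 0.01196, h_f = 8.01 m ≈ 8.01 m ✓

Q ≈ 0.289 m³/s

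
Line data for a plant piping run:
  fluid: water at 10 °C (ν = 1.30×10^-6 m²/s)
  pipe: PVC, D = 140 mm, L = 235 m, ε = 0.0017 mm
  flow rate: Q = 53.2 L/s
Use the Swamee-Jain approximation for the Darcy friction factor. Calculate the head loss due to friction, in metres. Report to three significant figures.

V = 4Q/(πD²) = 4·0.0532/(π·0.140²) = 3.456 m/s
Re = VD/ν = 3.456·0.140/1.30×10^-6 = 3.72×10^5 → turbulent
ε/D = 0.0017/140 = 1.21×10^-5
Swamee-Jain: f = 0.01397
h_f = f(L/D)V²/(2g) = 0.01397·(235/0.140)·3.456²/(2·9.81) = 14.28 m

h_f ≈ 14.3 m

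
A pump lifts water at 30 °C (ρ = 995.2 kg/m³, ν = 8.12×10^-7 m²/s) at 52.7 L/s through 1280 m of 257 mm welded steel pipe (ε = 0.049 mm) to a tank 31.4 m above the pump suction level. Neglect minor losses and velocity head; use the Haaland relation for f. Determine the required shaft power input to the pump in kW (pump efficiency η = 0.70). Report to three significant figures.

V = 4Q/(πD²) = 1.016 m/s; Re = 3.22×10^5; ε/D = 1.91×10^-4; f = 0.01587
h_f = f(L/D)V²/2g = 4.157 m
Total head H = z + h_f = 31.4 + 4.157 = 35.56 m
P_hyd = ρgQH = 995.2·9.81·0.0527·35.56 = 18.29 kW
P_shaft = P_hyd/η = 18.29/0.70 = 26.13 kW

P_shaft ≈ 26.1 kW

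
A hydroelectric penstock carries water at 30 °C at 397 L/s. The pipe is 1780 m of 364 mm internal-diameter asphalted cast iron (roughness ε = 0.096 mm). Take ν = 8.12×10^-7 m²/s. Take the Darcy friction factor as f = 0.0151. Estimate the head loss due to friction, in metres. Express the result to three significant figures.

V = 4Q/(πD²) = 4·0.397/(π·0.364²) = 3.815 m/s
h_f = f(L/D)V²/(2g) = 0.01510·(1780/0.364)·3.815²/(2·9.81) = 54.78 m

h_f ≈ 54.8 m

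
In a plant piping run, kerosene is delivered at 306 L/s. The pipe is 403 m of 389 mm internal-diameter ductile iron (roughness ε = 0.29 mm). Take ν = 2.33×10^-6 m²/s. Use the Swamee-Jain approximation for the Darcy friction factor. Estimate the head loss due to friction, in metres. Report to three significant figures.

V = 4Q/(πD²) = 4·0.306/(π·0.389²) = 2.575 m/s
Re = VD/ν = 2.575·0.389/2.33×10^-6 = 4.30×10^5 → turbulent
ε/D = 0.29/389 = 7.46×10^-4
Swamee-Jain: f = 0.01927
h_f = f(L/D)V²/(2g) = 0.01927·(403/0.389)·2.575²/(2·9.81) = 6.747 m

h_f ≈ 6.75 m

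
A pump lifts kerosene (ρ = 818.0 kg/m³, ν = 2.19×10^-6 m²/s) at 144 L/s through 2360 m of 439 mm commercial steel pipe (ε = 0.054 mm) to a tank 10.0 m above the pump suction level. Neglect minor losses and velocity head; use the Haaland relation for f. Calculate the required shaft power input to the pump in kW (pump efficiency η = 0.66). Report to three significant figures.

V = 4Q/(πD²) = 0.9514 m/s; Re = 1.91×10^5; ε/D = 1.23×10^-4; f = 0.01647
h_f = f(L/D)V²/2g = 4.084 m
Total head H = z + h_f = 10.0 + 4.084 = 14.08 m
P_hyd = ρgQH = 818.0·9.81·0.144·14.08 = 16.27 kW
P_shaft = P_hyd/η = 16.27/0.66 = 24.66 kW

P_shaft ≈ 24.7 kW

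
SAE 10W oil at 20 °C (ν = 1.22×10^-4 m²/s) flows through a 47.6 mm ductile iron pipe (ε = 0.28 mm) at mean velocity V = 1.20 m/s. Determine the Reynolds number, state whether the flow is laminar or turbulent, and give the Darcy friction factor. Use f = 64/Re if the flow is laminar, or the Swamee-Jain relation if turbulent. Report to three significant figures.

Re ≈ 468; laminar; f = 64/Re ≈ 0.137

Re = VD/ν = 1.200·0.0476/1.22×10^-4 = 468
Re < 2300 → laminar → f = 64/Re = 0.1367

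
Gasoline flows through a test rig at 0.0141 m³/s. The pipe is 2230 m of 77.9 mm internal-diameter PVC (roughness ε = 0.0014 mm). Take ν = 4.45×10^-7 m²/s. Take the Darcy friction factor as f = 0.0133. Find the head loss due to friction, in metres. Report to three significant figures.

V = 4Q/(πD²) = 4·0.0141/(π·0.0779²) = 2.958 m/s
h_f = f(L/D)V²/(2g) = 0.01330·(2230/0.0779)·2.958²/(2·9.81) = 169.8 m

h_f ≈ 170 m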